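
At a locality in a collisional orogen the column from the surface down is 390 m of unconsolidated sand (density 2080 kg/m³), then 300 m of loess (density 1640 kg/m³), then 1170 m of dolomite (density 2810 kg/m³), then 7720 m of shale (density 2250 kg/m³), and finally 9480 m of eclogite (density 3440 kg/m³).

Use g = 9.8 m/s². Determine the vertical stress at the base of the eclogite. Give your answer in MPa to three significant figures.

unconsolidated sand: 2080 kg/m³ × 9.8 m/s² × 390 m = 7.950×10^6 Pa = 7.950 MPa
loess: 1640 kg/m³ × 9.8 m/s² × 300 m = 4.822×10^6 Pa = 4.822 MPa
dolomite: 2810 kg/m³ × 9.8 m/s² × 1170 m = 3.222×10^7 Pa = 32.22 MPa
shale: 2250 kg/m³ × 9.8 m/s² × 7720 m = 1.702×10^8 Pa = 170.2 MPa
eclogite: 3440 kg/m³ × 9.8 m/s² × 9480 m = 3.196×10^8 Pa = 319.6 MPa
Total = 7.950 + 4.822 + 32.22 + 170.2 + 319.6 = 534.81 MPa

535 MPa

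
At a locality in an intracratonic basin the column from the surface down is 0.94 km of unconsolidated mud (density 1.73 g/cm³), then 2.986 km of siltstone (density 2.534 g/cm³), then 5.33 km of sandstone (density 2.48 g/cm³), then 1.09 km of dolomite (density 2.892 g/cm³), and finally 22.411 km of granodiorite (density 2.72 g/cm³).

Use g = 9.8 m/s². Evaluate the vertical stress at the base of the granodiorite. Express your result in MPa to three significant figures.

848 MPa

unconsolidated mud: 1730 kg/m³ × 9.8 m/s² × 940 m = 1.594×10^7 Pa = 15.94 MPa
siltstone: 2534 kg/m³ × 9.8 m/s² × 2986 m = 7.415×10^7 Pa = 74.15 MPa
sandstone: 2480 kg/m³ × 9.8 m/s² × 5330 m = 1.295×10^8 Pa = 129.5 MPa
dolomite: 2892 kg/m³ × 9.8 m/s² × 1090 m = 3.089×10^7 Pa = 30.89 MPa
granodiorite: 2720 kg/m³ × 9.8 m/s² × 22411 m = 5.974×10^8 Pa = 597.4 MPa
Total = 15.94 + 74.15 + 129.5 + 30.89 + 597.4 = 847.91 MPa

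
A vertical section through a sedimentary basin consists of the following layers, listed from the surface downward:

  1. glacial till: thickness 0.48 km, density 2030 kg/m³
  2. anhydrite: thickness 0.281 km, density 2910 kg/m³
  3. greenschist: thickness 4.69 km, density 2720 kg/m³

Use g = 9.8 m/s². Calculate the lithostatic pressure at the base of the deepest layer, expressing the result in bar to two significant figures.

glacial till: 2030 kg/m³ × 9.8 m/s² × 480 m = 9.549×10^6 Pa = 95.49 bar
anhydrite: 2910 kg/m³ × 9.8 m/s² × 281 m = 8.014×10^6 Pa = 80.14 bar
greenschist: 2720 kg/m³ × 9.8 m/s² × 4690 m = 1.250×10^8 Pa = 1250 bar
Total = 95.49 + 80.14 + 1250 = 1425.8 bar

1400 bar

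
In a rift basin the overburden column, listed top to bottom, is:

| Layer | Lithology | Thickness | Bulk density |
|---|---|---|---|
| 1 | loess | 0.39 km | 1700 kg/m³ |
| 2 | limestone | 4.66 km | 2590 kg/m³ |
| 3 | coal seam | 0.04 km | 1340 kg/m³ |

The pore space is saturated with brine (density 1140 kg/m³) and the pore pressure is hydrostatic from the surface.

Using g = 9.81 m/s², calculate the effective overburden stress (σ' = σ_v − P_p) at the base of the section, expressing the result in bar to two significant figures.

Overburden (lithostatic) stress σ_v:
loess: 1700 kg/m³ × 9.81 m/s² × 390 m = 6.504×10^6 Pa = 6.504 MPa
limestone: 2590 kg/m³ × 9.81 m/s² × 4660 m = 1.184×10^8 Pa = 118.4 MPa
coal seam: 1340 kg/m³ × 9.81 m/s² × 40 m = 5.258×10^5 Pa = 0.5258 MPa
Total = 6.504 + 118.4 + 0.5258 = 125.43 MPa
Pore pressure P_p = 1140 kg/m³ × 9.81 m/s² × 5090 m = 5.692×10^7 Pa = 56.92 MPa
Effective stress σ' = σ_v − P_p = 125.4 − 56.92 = 68.507 MPa = 685.07 bar

690 bar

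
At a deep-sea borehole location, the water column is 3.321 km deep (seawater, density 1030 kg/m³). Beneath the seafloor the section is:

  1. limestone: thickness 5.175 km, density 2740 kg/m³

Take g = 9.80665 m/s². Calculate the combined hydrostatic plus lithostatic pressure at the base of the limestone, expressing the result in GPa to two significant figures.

0.17 GPa

seawater: 1030 kg/m³ × 9.80665 m/s² × 3321 m = 3.354×10^7 Pa = 0.03354 GPa
limestone: 2740 kg/m³ × 9.80665 m/s² × 5175 m = 1.391×10^8 Pa = 0.1391 GPa
Total = 0.03354 + 0.1391 = 0.17260 GPa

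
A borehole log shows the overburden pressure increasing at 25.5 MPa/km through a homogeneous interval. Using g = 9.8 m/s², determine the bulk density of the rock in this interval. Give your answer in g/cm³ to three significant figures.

2.60 g/cm³

ρ = (dP/dz)/g = 25.5 MPa/km / 9.8 m/s² = 25500 Pa/m / 9.8 m/s² = 2602.0 kg/m³
= 2.602 g/cm³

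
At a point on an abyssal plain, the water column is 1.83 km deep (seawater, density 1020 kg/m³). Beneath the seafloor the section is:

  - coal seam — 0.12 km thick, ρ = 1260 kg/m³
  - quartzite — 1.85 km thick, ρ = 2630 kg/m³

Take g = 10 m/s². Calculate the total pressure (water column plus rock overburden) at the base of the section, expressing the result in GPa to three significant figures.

0.0688 GPa

seawater: 1020 kg/m³ × 10 m/s² × 1830 m = 1.867×10^7 Pa = 0.01867 GPa
coal seam: 1260 kg/m³ × 10 m/s² × 120 m = 1.512×10^6 Pa = 1.512×10^-3 GPa
quartzite: 2630 kg/m³ × 10 m/s² × 1850 m = 4.865×10^7 Pa = 0.04865 GPa
Total = 0.01867 + 1.512×10^-3 + 0.04865 = 0.068833 GPa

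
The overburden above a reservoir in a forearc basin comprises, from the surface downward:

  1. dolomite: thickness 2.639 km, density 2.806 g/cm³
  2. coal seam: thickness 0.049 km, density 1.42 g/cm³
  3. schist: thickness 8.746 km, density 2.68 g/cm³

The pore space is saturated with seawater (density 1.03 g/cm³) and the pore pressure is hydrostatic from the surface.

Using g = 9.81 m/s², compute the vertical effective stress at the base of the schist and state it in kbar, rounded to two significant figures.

Overburden (lithostatic) stress σ_v:
dolomite: 2806 kg/m³ × 9.81 m/s² × 2639 m = 7.264×10^7 Pa = 72.64 MPa
coal seam: 1420 kg/m³ × 9.81 m/s² × 49 m = 6.826×10^5 Pa = 0.6826 MPa
schist: 2680 kg/m³ × 9.81 m/s² × 8746 m = 2.299×10^8 Pa = 229.9 MPa
Total = 72.64 + 0.6826 + 229.9 = 303.27 MPa
Pore pressure P_p = 1030 kg/m³ × 9.81 m/s² × 11434 m = 1.155×10^8 Pa = 115.5 MPa
Effective stress σ' = σ_v − P_p = 303.3 − 115.5 = 187.73 MPa = 1.8773 kbar

1.9 kbar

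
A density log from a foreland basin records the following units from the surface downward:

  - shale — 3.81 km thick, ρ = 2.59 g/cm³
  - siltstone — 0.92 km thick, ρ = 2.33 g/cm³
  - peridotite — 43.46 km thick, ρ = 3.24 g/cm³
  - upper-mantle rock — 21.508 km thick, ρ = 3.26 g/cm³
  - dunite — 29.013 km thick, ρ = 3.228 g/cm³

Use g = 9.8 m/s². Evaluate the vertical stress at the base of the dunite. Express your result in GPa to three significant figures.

3.10 GPa

shale: 2590 kg/m³ × 9.8 m/s² × 3810 m = 9.671×10^7 Pa = 0.09671 GPa
siltstone: 2330 kg/m³ × 9.8 m/s² × 920 m = 2.101×10^7 Pa = 0.02101 GPa
peridotite: 3240 kg/m³ × 9.8 m/s² × 43460 m = 1.380×10^9 Pa = 1.380 GPa
upper-mantle rock: 3260 kg/m³ × 9.8 m/s² × 21508 m = 6.871×10^8 Pa = 0.6871 GPa
dunite: 3228 kg/m³ × 9.8 m/s² × 29013 m = 9.178×10^8 Pa = 0.9178 GPa
Total = 0.09671 + 0.02101 + 1.380 + 0.6871 + 0.9178 = 3.1026 GPa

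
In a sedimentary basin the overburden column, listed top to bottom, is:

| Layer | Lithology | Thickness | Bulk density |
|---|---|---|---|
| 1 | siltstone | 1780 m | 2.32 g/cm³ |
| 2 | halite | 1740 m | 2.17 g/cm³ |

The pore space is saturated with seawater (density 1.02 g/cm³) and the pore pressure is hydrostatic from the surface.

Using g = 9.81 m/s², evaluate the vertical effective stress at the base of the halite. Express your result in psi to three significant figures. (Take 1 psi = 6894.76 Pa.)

6140 psi

Overburden (lithostatic) stress σ_v:
siltstone: 2320 kg/m³ × 9.81 m/s² × 1780 m = 4.051×10^7 Pa = 40.51 MPa
halite: 2170 kg/m³ × 9.81 m/s² × 1740 m = 3.704×10^7 Pa = 37.04 MPa
Total = 40.51 + 37.04 = 77.552 MPa
Pore pressure P_p = 1020 kg/m³ × 9.81 m/s² × 3520 m = 3.522×10^7 Pa = 35.22 MPa
Effective stress σ' = σ_v − P_p = 77.55 − 35.22 = 42.330 MPa = 6139.5 psi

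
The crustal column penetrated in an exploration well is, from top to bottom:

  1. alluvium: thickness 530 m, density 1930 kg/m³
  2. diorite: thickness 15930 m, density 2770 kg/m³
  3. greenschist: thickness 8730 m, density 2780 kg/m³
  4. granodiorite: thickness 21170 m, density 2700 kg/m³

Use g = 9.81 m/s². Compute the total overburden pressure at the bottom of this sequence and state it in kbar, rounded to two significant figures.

12 kbar

alluvium: 1930 kg/m³ × 9.81 m/s² × 530 m = 1.003×10^7 Pa = 0.1003 kbar
diorite: 2770 kg/m³ × 9.81 m/s² × 15930 m = 4.329×10^8 Pa = 4.329 kbar
greenschist: 2780 kg/m³ × 9.81 m/s² × 8730 m = 2.381×10^8 Pa = 2.381 kbar
granodiorite: 2700 kg/m³ × 9.81 m/s² × 21170 m = 5.607×10^8 Pa = 5.607 kbar
Total = 0.1003 + 4.329 + 2.381 + 5.607 = 12.417 kbar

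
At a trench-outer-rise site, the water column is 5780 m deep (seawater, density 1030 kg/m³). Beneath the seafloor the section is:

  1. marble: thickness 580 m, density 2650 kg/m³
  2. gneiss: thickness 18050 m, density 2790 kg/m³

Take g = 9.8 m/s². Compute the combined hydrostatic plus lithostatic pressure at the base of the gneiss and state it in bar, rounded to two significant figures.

seawater: 1030 kg/m³ × 9.8 m/s² × 5780 m = 5.834×10^7 Pa = 583.4 bar
marble: 2650 kg/m³ × 9.8 m/s² × 580 m = 1.506×10^7 Pa = 150.6 bar
gneiss: 2790 kg/m³ × 9.8 m/s² × 18050 m = 4.935×10^8 Pa = 4935 bar
Total = 583.4 + 150.6 + 4935 = 5669.3 bar

5700 bar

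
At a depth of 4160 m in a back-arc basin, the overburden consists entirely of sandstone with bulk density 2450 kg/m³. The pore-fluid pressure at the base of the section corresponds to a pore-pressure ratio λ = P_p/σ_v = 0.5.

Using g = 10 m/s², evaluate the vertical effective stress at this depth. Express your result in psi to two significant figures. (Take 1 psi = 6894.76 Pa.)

7400 psi

Overburden (lithostatic) stress σ_v:
sandstone: 2450 kg/m³ × 10 m/s² × 4160 m = 1.019×10^8 Pa = 101.9 MPa
Pore pressure P_p = λ·σ_v = 0.5 × 101.9 MPa = 50.96 MPa
Effective stress σ' = σ_v − P_p = 101.9 − 50.96 = 50.960 MPa = 7391.1 psi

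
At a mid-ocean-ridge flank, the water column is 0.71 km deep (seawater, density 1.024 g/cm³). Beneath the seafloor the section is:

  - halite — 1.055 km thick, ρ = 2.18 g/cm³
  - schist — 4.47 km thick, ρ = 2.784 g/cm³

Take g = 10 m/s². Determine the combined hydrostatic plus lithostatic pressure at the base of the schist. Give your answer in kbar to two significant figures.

1.5 kbar

seawater: 1024 kg/m³ × 10 m/s² × 710 m = 7.270×10^6 Pa = 0.07270 kbar
halite: 2180 kg/m³ × 10 m/s² × 1055 m = 2.300×10^7 Pa = 0.2300 kbar
schist: 2784 kg/m³ × 10 m/s² × 4470 m = 1.244×10^8 Pa = 1.244 kbar
Total = 0.07270 + 0.2300 + 1.244 = 1.5471 kbar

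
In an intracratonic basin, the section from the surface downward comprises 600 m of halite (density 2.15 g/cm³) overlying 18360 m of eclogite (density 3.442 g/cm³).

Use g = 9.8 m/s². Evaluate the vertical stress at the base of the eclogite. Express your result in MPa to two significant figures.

630 MPa

halite: 2150 kg/m³ × 9.8 m/s² × 600 m = 1.264×10^7 Pa = 12.64 MPa
eclogite: 3442 kg/m³ × 9.8 m/s² × 18360 m = 6.193×10^8 Pa = 619.3 MPa
Total = 12.64 + 619.3 = 631.95 MPa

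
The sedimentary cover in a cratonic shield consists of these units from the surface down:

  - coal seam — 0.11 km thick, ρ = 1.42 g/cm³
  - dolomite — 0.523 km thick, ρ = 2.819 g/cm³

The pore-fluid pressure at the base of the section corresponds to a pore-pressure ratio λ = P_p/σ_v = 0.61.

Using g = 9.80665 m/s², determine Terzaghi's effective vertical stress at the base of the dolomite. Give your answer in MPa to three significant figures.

6.24 MPa

Overburden (lithostatic) stress σ_v:
coal seam: 1420 kg/m³ × 9.80665 m/s² × 110 m = 1.532×10^6 Pa = 1.532 MPa
dolomite: 2819 kg/m³ × 9.80665 m/s² × 523 m = 1.446×10^7 Pa = 14.46 MPa
Total = 1.532 + 14.46 = 15.990 MPa
Pore pressure P_p = λ·σ_v = 0.61 × 15.99 MPa = 9.754 MPa
Effective stress σ' = σ_v − P_p = 15.99 − 9.754 = 6.2361 MPa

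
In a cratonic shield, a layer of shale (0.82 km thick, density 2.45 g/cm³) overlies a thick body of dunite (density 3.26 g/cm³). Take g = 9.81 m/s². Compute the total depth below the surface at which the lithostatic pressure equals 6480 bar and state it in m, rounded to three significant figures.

20500 m

Pressure at base of upper layers: 2450×9.81×820 = 1.971×10^7 Pa = 197.1 bar
Remaining pressure to be supplied by dunite: 6.480×10^8 − 1.971×10^7 = 6.283×10^8 Pa
Additional depth in dunite = 6.283×10^8 Pa / (3260 kg/m³ × 9.81 m/s²) = 19646 m
Total depth = 820 m + 19646 m = 20466 m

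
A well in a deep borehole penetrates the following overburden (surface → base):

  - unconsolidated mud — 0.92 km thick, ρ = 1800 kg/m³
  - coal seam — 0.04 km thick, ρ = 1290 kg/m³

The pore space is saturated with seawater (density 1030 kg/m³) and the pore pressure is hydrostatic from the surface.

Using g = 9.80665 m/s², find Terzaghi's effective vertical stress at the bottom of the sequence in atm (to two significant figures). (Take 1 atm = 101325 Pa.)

70 atm

Overburden (lithostatic) stress σ_v:
unconsolidated mud: 1800 kg/m³ × 9.80665 m/s² × 920 m = 1.624×10^7 Pa = 16.24 MPa
coal seam: 1290 kg/m³ × 9.80665 m/s² × 40 m = 5.060×10^5 Pa = 0.5060 MPa
Total = 16.24 + 0.5060 = 16.746 MPa
Pore pressure P_p = 1030 kg/m³ × 9.80665 m/s² × 960 m = 9.697×10^6 Pa = 9.697 MPa
Effective stress σ' = σ_v − P_p = 16.75 − 9.697 = 7.0490 MPa = 69.568 atm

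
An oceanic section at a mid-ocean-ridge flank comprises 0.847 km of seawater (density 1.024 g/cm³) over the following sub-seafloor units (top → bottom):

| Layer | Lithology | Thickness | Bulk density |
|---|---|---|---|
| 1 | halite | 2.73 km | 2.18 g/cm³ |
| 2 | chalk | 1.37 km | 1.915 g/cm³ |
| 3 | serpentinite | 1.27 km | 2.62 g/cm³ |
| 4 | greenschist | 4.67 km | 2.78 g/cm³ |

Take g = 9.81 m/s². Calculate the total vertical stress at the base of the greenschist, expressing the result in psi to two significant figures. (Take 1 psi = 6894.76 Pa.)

37000 psi

seawater: 1024 kg/m³ × 9.81 m/s² × 847 m = 8.508×10^6 Pa = 1234 psi
halite: 2180 kg/m³ × 9.81 m/s² × 2730 m = 5.838×10^7 Pa = 8468 psi
chalk: 1915 kg/m³ × 9.81 m/s² × 1370 m = 2.574×10^7 Pa = 3733 psi
serpentinite: 2620 kg/m³ × 9.81 m/s² × 1270 m = 3.264×10^7 Pa = 4734 psi
greenschist: 2780 kg/m³ × 9.81 m/s² × 4670 m = 1.274×10^8 Pa = 18472 psi
Total = 1234 + 8468 + 3733 + 4734 + 18472 = 36641 psi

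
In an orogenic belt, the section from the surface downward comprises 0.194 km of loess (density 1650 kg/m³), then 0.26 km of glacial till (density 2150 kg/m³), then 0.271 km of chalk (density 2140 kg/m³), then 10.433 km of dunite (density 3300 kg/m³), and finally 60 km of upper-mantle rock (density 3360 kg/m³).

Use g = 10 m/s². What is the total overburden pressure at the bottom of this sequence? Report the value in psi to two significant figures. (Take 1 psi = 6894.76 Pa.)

340000 psi

loess: 1650 kg/m³ × 10 m/s² × 194 m = 3.201×10^6 Pa = 464.3 psi
glacial till: 2150 kg/m³ × 10 m/s² × 260 m = 5.590×10^6 Pa = 810.8 psi
chalk: 2140 kg/m³ × 10 m/s² × 271 m = 5.799×10^6 Pa = 841.1 psi
dunite: 3300 kg/m³ × 10 m/s² × 10433 m = 3.443×10^8 Pa = 49935 psi
upper-mantle rock: 3360 kg/m³ × 10 m/s² × 60000 m = 2.016×10^9 Pa = 2.924×10^5 psi
Total = 464.3 + 810.8 + 841.1 + 49935 + 2.924×10^5 = 3.4445×10^5 psi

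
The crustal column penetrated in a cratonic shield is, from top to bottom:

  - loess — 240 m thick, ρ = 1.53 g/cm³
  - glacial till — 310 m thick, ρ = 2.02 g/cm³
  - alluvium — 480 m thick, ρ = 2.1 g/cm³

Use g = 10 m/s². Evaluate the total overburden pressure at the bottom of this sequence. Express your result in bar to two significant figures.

200 bar

loess: 1530 kg/m³ × 10 m/s² × 240 m = 3.672×10^6 Pa = 36.72 bar
glacial till: 2020 kg/m³ × 10 m/s² × 310 m = 6.262×10^6 Pa = 62.62 bar
alluvium: 2100 kg/m³ × 10 m/s² × 480 m = 1.008×10^7 Pa = 100.8 bar
Total = 36.72 + 62.62 + 100.8 = 200.14 bar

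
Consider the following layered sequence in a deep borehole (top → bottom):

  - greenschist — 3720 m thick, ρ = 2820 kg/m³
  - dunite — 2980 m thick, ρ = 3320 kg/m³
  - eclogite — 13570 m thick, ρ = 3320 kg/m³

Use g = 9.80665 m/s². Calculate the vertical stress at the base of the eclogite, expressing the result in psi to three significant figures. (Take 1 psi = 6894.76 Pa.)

93100 psi

greenschist: 2820 kg/m³ × 9.80665 m/s² × 3720 m = 1.029×10^8 Pa = 14921 psi
dunite: 3320 kg/m³ × 9.80665 m/s² × 2980 m = 9.702×10^7 Pa = 14072 psi
eclogite: 3320 kg/m³ × 9.80665 m/s² × 13570 m = 4.418×10^8 Pa = 64080 psi
Total = 14921 + 14072 + 64080 = 93072 psi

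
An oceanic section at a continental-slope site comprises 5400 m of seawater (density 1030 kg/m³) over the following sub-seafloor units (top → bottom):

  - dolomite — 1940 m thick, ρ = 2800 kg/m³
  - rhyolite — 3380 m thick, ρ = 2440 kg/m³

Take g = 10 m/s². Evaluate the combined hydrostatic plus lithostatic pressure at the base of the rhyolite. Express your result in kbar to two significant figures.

seawater: 1030 kg/m³ × 10 m/s² × 5400 m = 5.562×10^7 Pa = 0.5562 kbar
dolomite: 2800 kg/m³ × 10 m/s² × 1940 m = 5.432×10^7 Pa = 0.5432 kbar
rhyolite: 2440 kg/m³ × 10 m/s² × 3380 m = 8.247×10^7 Pa = 0.8247 kbar
Total = 0.5562 + 0.5432 + 0.8247 = 1.9241 kbar

1.9 kbar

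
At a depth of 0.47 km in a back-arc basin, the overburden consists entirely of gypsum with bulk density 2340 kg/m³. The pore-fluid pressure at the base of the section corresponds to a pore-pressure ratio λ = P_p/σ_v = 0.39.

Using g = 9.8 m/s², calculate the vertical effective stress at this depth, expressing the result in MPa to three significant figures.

Overburden (lithostatic) stress σ_v:
gypsum: 2340 kg/m³ × 9.8 m/s² × 470 m = 1.078×10^7 Pa = 10.78 MPa
Pore pressure P_p = λ·σ_v = 0.39 × 10.78 MPa = 4.203 MPa
Effective stress σ' = σ_v − P_p = 10.78 − 4.203 = 6.5746 MPa

6.57 MPa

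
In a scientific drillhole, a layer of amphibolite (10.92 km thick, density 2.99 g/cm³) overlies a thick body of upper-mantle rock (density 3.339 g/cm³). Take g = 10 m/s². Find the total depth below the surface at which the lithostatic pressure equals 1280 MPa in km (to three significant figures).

39.5 km

Pressure at base of upper layers: 2990×10×10920 = 3.265×10^8 Pa = 326.5 MPa
Remaining pressure to be supplied by upper-mantle rock: 1.280×10^9 − 3.265×10^8 = 9.535×10^8 Pa
Additional depth in upper-mantle rock = 9.535×10^8 Pa / (3339 kg/m³ × 10 m/s²) = 28556 m
Total depth = 10920 m + 28556 m = 39476 m
= 39.476 km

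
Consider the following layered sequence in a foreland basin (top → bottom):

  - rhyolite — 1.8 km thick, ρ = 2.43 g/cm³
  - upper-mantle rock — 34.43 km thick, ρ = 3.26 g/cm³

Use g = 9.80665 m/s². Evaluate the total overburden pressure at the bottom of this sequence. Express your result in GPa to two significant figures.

1.1 GPa

rhyolite: 2430 kg/m³ × 9.80665 m/s² × 1800 m = 4.289×10^7 Pa = 0.04289 GPa
upper-mantle rock: 3260 kg/m³ × 9.80665 m/s² × 34430 m = 1.101×10^9 Pa = 1.101 GPa
Total = 0.04289 + 1.101 = 1.1436 GPa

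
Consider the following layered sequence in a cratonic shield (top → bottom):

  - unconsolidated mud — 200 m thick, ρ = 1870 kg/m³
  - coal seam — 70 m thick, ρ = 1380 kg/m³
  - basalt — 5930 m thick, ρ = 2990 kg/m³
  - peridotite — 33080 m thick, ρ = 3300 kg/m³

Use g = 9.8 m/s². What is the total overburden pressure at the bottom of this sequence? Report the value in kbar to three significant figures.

12.5 kbar

unconsolidated mud: 1870 kg/m³ × 9.8 m/s² × 200 m = 3.665×10^6 Pa = 0.03665 kbar
coal seam: 1380 kg/m³ × 9.8 m/s² × 70 m = 9.467×10^5 Pa = 9.467×10^-3 kbar
basalt: 2990 kg/m³ × 9.8 m/s² × 5930 m = 1.738×10^8 Pa = 1.738 kbar
peridotite: 3300 kg/m³ × 9.8 m/s² × 33080 m = 1.070×10^9 Pa = 10.70 kbar
Total = 0.03665 + 9.467×10^-3 + 1.738 + 10.70 = 12.482 kbar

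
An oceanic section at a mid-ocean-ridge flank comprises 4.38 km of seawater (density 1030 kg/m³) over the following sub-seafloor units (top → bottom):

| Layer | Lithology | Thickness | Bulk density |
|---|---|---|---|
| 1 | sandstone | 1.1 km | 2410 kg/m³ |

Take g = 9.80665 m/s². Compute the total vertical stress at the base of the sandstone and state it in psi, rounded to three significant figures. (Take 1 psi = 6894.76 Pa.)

10200 psi

seawater: 1030 kg/m³ × 9.80665 m/s² × 4380 m = 4.424×10^7 Pa = 6417 psi
sandstone: 2410 kg/m³ × 9.80665 m/s² × 1100 m = 2.600×10^7 Pa = 3771 psi
Total = 6417 + 3771 = 10187 psi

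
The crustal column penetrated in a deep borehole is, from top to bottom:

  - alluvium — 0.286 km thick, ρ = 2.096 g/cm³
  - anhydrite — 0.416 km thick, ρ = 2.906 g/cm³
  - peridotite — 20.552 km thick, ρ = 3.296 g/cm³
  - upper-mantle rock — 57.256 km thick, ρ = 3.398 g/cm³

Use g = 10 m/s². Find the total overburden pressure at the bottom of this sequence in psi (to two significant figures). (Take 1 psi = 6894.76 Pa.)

380000 psi

alluvium: 2096 kg/m³ × 10 m/s² × 286 m = 5.995×10^6 Pa = 869.4 psi
anhydrite: 2906 kg/m³ × 10 m/s² × 416 m = 1.209×10^7 Pa = 1753 psi
peridotite: 3296 kg/m³ × 10 m/s² × 20552 m = 6.774×10^8 Pa = 98248 psi
upper-mantle rock: 3398 kg/m³ × 10 m/s² × 57256 m = 1.946×10^9 Pa = 2.822×10^5 psi
Total = 869.4 + 1753 + 98248 + 2.822×10^5 = 3.8305×10^5 psi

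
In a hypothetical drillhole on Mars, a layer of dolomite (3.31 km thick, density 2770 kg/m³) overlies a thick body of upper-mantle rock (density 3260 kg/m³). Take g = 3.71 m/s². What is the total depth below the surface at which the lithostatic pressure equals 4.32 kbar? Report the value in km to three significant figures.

36.2 km

Pressure at base of upper layers: 2770×3.71×3310 = 3.402×10^7 Pa = 0.3402 kbar
Remaining pressure to be supplied by upper-mantle rock: 4.320×10^8 − 3.402×10^7 = 3.980×10^8 Pa
Additional depth in upper-mantle rock = 3.980×10^8 Pa / (3260 kg/m³ × 3.71 m/s²) = 32906 m
Total depth = 3310 m + 32906 m = 36216 m
= 36.216 km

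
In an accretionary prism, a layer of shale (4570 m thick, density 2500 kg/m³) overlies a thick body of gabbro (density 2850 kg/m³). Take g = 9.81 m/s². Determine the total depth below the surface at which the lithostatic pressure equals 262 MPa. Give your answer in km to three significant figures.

Pressure at base of upper layers: 2500×9.81×4570 = 1.121×10^8 Pa = 112.1 MPa
Remaining pressure to be supplied by gabbro: 2.620×10^8 − 1.121×10^8 = 1.499×10^8 Pa
Additional depth in gabbro = 1.499×10^8 Pa / (2850 kg/m³ × 9.81 m/s²) = 5362.3 m
Total depth = 4570 m + 5362.3 m = 9932.3 m
= 9.9323 km

9.93 km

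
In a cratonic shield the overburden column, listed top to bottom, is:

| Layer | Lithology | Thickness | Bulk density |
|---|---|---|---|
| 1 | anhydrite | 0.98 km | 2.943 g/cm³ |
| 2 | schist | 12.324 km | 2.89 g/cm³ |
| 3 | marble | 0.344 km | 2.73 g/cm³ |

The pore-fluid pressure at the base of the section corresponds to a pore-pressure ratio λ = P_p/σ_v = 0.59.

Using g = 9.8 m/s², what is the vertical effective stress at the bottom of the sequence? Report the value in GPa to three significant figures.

Overburden (lithostatic) stress σ_v:
anhydrite: 2943 kg/m³ × 9.8 m/s² × 980 m = 2.826×10^7 Pa = 28.26 MPa
schist: 2890 kg/m³ × 9.8 m/s² × 12324 m = 3.490×10^8 Pa = 349.0 MPa
marble: 2730 kg/m³ × 9.8 m/s² × 344 m = 9.203×10^6 Pa = 9.203 MPa
Total = 28.26 + 349.0 + 9.203 = 386.51 MPa
Pore pressure P_p = λ·σ_v = 0.59 × 386.5 MPa = 228.0 MPa
Effective stress σ' = σ_v − P_p = 386.5 − 228.0 = 158.47 MPa = 0.15847 GPa

0.158 GPa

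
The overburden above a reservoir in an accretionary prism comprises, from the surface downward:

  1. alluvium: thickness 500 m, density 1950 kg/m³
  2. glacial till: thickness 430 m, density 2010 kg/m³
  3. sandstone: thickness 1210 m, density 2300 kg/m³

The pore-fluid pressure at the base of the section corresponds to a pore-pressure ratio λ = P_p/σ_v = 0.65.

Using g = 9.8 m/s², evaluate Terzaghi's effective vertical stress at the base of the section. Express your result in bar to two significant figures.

Overburden (lithostatic) stress σ_v:
alluvium: 1950 kg/m³ × 9.8 m/s² × 500 m = 9.555×10^6 Pa = 9.555 MPa
glacial till: 2010 kg/m³ × 9.8 m/s² × 430 m = 8.470×10^6 Pa = 8.470 MPa
sandstone: 2300 kg/m³ × 9.8 m/s² × 1210 m = 2.727×10^7 Pa = 27.27 MPa
Total = 9.555 + 8.470 + 27.27 = 45.299 MPa
Pore pressure P_p = λ·σ_v = 0.65 × 45.30 MPa = 29.44 MPa
Effective stress σ' = σ_v − P_p = 45.30 − 29.44 = 15.854 MPa = 158.54 bar

160 bar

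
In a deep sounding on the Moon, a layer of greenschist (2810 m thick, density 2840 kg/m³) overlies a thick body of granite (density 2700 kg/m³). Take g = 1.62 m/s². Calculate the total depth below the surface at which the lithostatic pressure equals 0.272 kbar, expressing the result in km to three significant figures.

Pressure at base of upper layers: 2840×1.62×2810 = 1.293×10^7 Pa = 0.1293 kbar
Remaining pressure to be supplied by granite: 2.720×10^7 − 1.293×10^7 = 1.427×10^7 Pa
Additional depth in granite = 1.427×10^7 Pa / (2700 kg/m³ × 1.62 m/s²) = 3262.9 m
Total depth = 2810 m + 3262.9 m = 6072.9 m
= 6.0729 km

6.07 km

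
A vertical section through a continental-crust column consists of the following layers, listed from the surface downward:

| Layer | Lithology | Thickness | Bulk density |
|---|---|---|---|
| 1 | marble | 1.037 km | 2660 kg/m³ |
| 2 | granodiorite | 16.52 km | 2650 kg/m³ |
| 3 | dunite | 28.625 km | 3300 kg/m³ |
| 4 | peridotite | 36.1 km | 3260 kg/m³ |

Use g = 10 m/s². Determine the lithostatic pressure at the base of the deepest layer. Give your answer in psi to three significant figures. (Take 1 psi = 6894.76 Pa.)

marble: 2660 kg/m³ × 10 m/s² × 1037 m = 2.758×10^7 Pa = 4001 psi
granodiorite: 2650 kg/m³ × 10 m/s² × 16520 m = 4.378×10^8 Pa = 63495 psi
dunite: 3300 kg/m³ × 10 m/s² × 28625 m = 9.446×10^8 Pa = 1.370×10^5 psi
peridotite: 3260 kg/m³ × 10 m/s² × 36100 m = 1.177×10^9 Pa = 1.707×10^5 psi
Total = 4001 + 63495 + 1.370×10^5 + 1.707×10^5 = 3.7519×10^5 psi

375000 psi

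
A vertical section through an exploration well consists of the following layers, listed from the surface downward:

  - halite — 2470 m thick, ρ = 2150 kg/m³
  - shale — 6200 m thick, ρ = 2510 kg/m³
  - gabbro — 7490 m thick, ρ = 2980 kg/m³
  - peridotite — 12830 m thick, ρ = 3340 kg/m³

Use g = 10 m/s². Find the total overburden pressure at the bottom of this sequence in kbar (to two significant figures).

halite: 2150 kg/m³ × 10 m/s² × 2470 m = 5.311×10^7 Pa = 0.5311 kbar
shale: 2510 kg/m³ × 10 m/s² × 6200 m = 1.556×10^8 Pa = 1.556 kbar
gabbro: 2980 kg/m³ × 10 m/s² × 7490 m = 2.232×10^8 Pa = 2.232 kbar
peridotite: 3340 kg/m³ × 10 m/s² × 12830 m = 4.285×10^8 Pa = 4.285 kbar
Total = 0.5311 + 1.556 + 2.232 + 4.285 = 8.6045 kbar

8.6 kbar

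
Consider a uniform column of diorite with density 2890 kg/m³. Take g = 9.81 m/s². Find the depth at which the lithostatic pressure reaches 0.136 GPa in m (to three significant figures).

4800 m

h = P/(ρg) = 0.136 GPa / (2890 kg/m³ × 9.81 m/s²) = 1.360×10^8 Pa / 28351 Pa/m = 4797.0 m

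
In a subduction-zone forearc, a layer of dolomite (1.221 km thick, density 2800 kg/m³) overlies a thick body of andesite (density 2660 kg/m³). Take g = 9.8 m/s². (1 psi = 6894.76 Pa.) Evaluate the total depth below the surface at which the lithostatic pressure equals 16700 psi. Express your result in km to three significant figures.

4.35 km

Pressure at base of upper layers: 2800×9.8×1221 = 3.350×10^7 Pa = 4859 psi
Remaining pressure to be supplied by andesite: 1.151×10^8 − 3.350×10^7 = 8.164×10^7 Pa
Additional depth in andesite = 8.164×10^7 Pa / (2660 kg/m³ × 9.8 m/s²) = 3131.7 m
Total depth = 1221 m + 3131.7 m = 4352.7 m
= 4.3527 km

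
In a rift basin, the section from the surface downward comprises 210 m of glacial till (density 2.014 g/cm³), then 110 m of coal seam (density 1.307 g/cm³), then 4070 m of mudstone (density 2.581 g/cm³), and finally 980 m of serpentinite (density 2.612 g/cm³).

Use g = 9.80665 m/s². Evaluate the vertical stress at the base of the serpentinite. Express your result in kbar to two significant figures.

glacial till: 2014 kg/m³ × 9.80665 m/s² × 210 m = 4.148×10^6 Pa = 0.04148 kbar
coal seam: 1307 kg/m³ × 9.80665 m/s² × 110 m = 1.410×10^6 Pa = 0.01410 kbar
mudstone: 2581 kg/m³ × 9.80665 m/s² × 4070 m = 1.030×10^8 Pa = 1.030 kbar
serpentinite: 2612 kg/m³ × 9.80665 m/s² × 980 m = 2.510×10^7 Pa = 0.2510 kbar
Total = 0.04148 + 0.01410 + 1.030 + 0.2510 = 1.3368 kbar

1.3 kbar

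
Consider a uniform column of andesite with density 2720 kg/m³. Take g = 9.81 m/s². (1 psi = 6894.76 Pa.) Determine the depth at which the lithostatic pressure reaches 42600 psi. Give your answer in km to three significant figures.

11.0 km

h = P/(ρg) = 42600 psi / (2720 kg/m³ × 9.81 m/s²) = 2.937×10^8 Pa / 26683 Pa/m = 11008 m
= 11.008 km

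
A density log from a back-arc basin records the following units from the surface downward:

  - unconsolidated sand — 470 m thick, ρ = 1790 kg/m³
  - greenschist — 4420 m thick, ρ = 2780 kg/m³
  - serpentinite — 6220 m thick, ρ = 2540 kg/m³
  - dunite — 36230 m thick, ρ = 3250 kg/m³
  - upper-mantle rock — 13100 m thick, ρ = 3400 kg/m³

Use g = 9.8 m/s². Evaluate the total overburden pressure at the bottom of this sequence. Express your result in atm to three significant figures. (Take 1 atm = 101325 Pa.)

18500 atm

unconsolidated sand: 1790 kg/m³ × 9.8 m/s² × 470 m = 8.245×10^6 Pa = 81.37 atm
greenschist: 2780 kg/m³ × 9.8 m/s² × 4420 m = 1.204×10^8 Pa = 1188 atm
serpentinite: 2540 kg/m³ × 9.8 m/s² × 6220 m = 1.548×10^8 Pa = 1528 atm
dunite: 3250 kg/m³ × 9.8 m/s² × 36230 m = 1.154×10^9 Pa = 11388 atm
upper-mantle rock: 3400 kg/m³ × 9.8 m/s² × 13100 m = 4.365×10^8 Pa = 4308 atm
Total = 81.37 + 1188 + 1528 + 11388 + 4308 = 18494 atm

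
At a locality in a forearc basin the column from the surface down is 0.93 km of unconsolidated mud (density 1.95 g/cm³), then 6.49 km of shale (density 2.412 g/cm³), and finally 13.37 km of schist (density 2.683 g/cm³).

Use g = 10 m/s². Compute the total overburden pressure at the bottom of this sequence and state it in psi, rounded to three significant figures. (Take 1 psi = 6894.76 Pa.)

77400 psi

unconsolidated mud: 1950 kg/m³ × 10 m/s² × 930 m = 1.813×10^7 Pa = 2630 psi
shale: 2412 kg/m³ × 10 m/s² × 6490 m = 1.565×10^8 Pa = 22704 psi
schist: 2683 kg/m³ × 10 m/s² × 13370 m = 3.587×10^8 Pa = 52028 psi
Total = 2630 + 22704 + 52028 = 77362 psi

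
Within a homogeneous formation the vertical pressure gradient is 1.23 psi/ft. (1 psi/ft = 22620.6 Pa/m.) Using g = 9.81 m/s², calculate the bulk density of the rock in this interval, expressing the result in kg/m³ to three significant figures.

ρ = (dP/dz)/g = 1.23 psi/ft / 9.81 m/s² = 27823 Pa/m / 9.81 m/s² = 2836.2 kg/m³

2840 kg/m³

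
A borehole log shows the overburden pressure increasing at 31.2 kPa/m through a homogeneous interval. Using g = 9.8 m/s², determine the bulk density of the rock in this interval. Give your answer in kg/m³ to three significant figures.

3180 kg/m³

ρ = (dP/dz)/g = 31.2 kPa/m / 9.8 m/s² = 31200 Pa/m / 9.8 m/s² = 3183.7 kg/m³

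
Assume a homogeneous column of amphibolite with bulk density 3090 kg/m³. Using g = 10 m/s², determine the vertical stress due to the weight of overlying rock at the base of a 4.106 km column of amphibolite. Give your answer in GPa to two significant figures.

0.13 GPa

amphibolite: 3090 kg/m³ × 10 m/s² × 4106 m = 1.269×10^8 Pa = 0.1269 GPa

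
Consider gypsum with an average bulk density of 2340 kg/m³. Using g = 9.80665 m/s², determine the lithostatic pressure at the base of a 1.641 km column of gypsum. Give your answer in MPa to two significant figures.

gypsum: 2340 kg/m³ × 9.80665 m/s² × 1641 m = 3.766×10^7 Pa = 37.66 MPa

38 MPa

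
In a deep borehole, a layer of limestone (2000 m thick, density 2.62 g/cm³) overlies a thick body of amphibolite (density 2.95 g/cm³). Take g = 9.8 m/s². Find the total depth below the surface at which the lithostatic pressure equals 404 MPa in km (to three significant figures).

Pressure at base of upper layers: 2620×9.8×2000 = 5.135×10^7 Pa = 51.35 MPa
Remaining pressure to be supplied by amphibolite: 4.040×10^8 − 5.135×10^7 = 3.526×10^8 Pa
Additional depth in amphibolite = 3.526×10^8 Pa / (2950 kg/m³ × 9.8 m/s²) = 12198 m
Total depth = 2000 m + 12198 m = 14198 m
= 14.198 km

14.2 km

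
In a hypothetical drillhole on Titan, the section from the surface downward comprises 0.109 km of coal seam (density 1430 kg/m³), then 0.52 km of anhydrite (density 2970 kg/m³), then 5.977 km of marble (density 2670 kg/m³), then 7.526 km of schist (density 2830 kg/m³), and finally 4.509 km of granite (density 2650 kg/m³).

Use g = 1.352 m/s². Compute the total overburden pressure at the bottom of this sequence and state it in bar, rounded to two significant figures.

coal seam: 1430 kg/m³ × 1.352 m/s² × 109 m = 2.107×10^5 Pa = 2.107 bar
anhydrite: 2970 kg/m³ × 1.352 m/s² × 520 m = 2.088×10^6 Pa = 20.88 bar
marble: 2670 kg/m³ × 1.352 m/s² × 5977 m = 2.158×10^7 Pa = 215.8 bar
schist: 2830 kg/m³ × 1.352 m/s² × 7526 m = 2.880×10^7 Pa = 288.0 bar
granite: 2650 kg/m³ × 1.352 m/s² × 4509 m = 1.615×10^7 Pa = 161.5 bar
Total = 2.107 + 20.88 + 215.8 + 288.0 + 161.5 = 688.25 bar

690 bar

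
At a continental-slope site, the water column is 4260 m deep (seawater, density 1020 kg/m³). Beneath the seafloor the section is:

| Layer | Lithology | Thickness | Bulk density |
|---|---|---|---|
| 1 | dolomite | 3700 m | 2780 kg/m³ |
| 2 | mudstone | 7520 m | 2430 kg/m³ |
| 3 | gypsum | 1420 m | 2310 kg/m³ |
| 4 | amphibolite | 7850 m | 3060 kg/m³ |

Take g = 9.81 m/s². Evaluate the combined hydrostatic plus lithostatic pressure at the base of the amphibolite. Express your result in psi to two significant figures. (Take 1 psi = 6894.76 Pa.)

seawater: 1020 kg/m³ × 9.81 m/s² × 4260 m = 4.263×10^7 Pa = 6182 psi
dolomite: 2780 kg/m³ × 9.81 m/s² × 3700 m = 1.009×10^8 Pa = 14635 psi
mudstone: 2430 kg/m³ × 9.81 m/s² × 7520 m = 1.793×10^8 Pa = 26000 psi
gypsum: 2310 kg/m³ × 9.81 m/s² × 1420 m = 3.218×10^7 Pa = 4667 psi
amphibolite: 3060 kg/m³ × 9.81 m/s² × 7850 m = 2.356×10^8 Pa = 34178 psi
Total = 6182 + 14635 + 26000 + 4667 + 34178 = 85662 psi

86000 psi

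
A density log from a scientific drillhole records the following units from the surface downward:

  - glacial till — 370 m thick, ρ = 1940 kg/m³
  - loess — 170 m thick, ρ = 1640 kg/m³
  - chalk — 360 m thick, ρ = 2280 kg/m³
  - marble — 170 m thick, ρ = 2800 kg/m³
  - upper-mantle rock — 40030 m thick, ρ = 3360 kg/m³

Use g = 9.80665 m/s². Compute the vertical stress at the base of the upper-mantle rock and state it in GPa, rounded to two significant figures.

glacial till: 1940 kg/m³ × 9.80665 m/s² × 370 m = 7.039×10^6 Pa = 7.039×10^-3 GPa
loess: 1640 kg/m³ × 9.80665 m/s² × 170 m = 2.734×10^6 Pa = 2.734×10^-3 GPa
chalk: 2280 kg/m³ × 9.80665 m/s² × 360 m = 8.049×10^6 Pa = 8.049×10^-3 GPa
marble: 2800 kg/m³ × 9.80665 m/s² × 170 m = 4.668×10^6 Pa = 4.668×10^-3 GPa
upper-mantle rock: 3360 kg/m³ × 9.80665 m/s² × 40030 m = 1.319×10^9 Pa = 1.319 GPa
Total = 7.039×10^-3 + 2.734×10^-3 + 8.049×10^-3 + 4.668×10^-3 + 1.319 = 1.3415 GPa

1.3 GPa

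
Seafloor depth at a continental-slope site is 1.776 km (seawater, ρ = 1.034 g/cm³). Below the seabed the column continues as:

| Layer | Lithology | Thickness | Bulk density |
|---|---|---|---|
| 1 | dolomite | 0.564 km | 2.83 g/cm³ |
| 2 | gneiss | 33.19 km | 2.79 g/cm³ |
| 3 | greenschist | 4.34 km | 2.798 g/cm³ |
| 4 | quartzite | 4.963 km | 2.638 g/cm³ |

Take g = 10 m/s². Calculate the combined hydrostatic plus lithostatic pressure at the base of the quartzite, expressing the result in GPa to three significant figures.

1.21 GPa

seawater: 1034 kg/m³ × 10 m/s² × 1776 m = 1.836×10^7 Pa = 0.01836 GPa
dolomite: 2830 kg/m³ × 10 m/s² × 564 m = 1.596×10^7 Pa = 0.01596 GPa
gneiss: 2790 kg/m³ × 10 m/s² × 33190 m = 9.260×10^8 Pa = 0.9260 GPa
greenschist: 2798 kg/m³ × 10 m/s² × 4340 m = 1.214×10^8 Pa = 0.1214 GPa
quartzite: 2638 kg/m³ × 10 m/s² × 4963 m = 1.309×10^8 Pa = 0.1309 GPa
Total = 0.01836 + 0.01596 + 0.9260 + 0.1214 + 0.1309 = 1.2127 GPa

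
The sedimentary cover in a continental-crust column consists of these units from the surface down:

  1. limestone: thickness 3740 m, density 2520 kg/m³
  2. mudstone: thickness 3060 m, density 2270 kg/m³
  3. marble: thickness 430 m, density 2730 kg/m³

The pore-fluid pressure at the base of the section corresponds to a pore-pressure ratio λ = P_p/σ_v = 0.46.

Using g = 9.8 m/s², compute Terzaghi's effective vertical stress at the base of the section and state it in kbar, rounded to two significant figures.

0.93 kbar

Overburden (lithostatic) stress σ_v:
limestone: 2520 kg/m³ × 9.8 m/s² × 3740 m = 9.236×10^7 Pa = 92.36 MPa
mudstone: 2270 kg/m³ × 9.8 m/s² × 3060 m = 6.807×10^7 Pa = 68.07 MPa
marble: 2730 kg/m³ × 9.8 m/s² × 430 m = 1.150×10^7 Pa = 11.50 MPa
Total = 92.36 + 68.07 + 11.50 = 171.94 MPa
Pore pressure P_p = λ·σ_v = 0.46 × 171.9 MPa = 79.09 MPa
Effective stress σ' = σ_v − P_p = 171.9 − 79.09 = 92.848 MPa = 0.92848 kbar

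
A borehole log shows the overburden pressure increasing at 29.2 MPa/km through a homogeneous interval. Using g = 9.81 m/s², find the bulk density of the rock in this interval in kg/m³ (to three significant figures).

2980 kg/m³

ρ = (dP/dz)/g = 29.2 MPa/km / 9.81 m/s² = 29200 Pa/m / 9.81 m/s² = 2976.6 kg/m³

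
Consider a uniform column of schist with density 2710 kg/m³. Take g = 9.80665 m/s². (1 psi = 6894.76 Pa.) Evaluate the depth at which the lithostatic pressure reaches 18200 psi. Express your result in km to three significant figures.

h = P/(ρg) = 18200 psi / (2710 kg/m³ × 9.80665 m/s²) = 1.255×10^8 Pa / 26576 Pa/m = 4721.7 m
= 4.7217 km

4.72 km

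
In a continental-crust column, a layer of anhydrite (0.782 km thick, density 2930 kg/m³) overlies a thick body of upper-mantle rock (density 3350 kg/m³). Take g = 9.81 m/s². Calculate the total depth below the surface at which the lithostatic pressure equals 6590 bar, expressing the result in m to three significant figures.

Pressure at base of upper layers: 2930×9.81×782 = 2.248×10^7 Pa = 224.8 bar
Remaining pressure to be supplied by upper-mantle rock: 6.590×10^8 − 2.248×10^7 = 6.365×10^8 Pa
Additional depth in upper-mantle rock = 6.365×10^8 Pa / (3350 kg/m³ × 9.81 m/s²) = 19369 m
Total depth = 782 m + 19369 m = 20151 m

20200 m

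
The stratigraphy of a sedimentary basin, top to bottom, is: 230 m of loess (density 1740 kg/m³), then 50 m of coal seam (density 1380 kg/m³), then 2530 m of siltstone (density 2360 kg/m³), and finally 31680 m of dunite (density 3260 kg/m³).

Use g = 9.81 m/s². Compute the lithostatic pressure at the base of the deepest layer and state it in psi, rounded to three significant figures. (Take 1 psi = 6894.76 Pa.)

156000 psi

loess: 1740 kg/m³ × 9.81 m/s² × 230 m = 3.926×10^6 Pa = 569.4 psi
coal seam: 1380 kg/m³ × 9.81 m/s² × 50 m = 6.769×10^5 Pa = 98.17 psi
siltstone: 2360 kg/m³ × 9.81 m/s² × 2530 m = 5.857×10^7 Pa = 8495 psi
dunite: 3260 kg/m³ × 9.81 m/s² × 31680 m = 1.013×10^9 Pa = 1.469×10^5 psi
Total = 569.4 + 98.17 + 8495 + 1.469×10^5 = 1.5611×10^5 psi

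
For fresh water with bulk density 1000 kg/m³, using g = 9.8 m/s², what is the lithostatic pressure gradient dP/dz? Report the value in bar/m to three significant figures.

0.0980 bar/m

dP/dz = ρg = 1000 kg/m³ × 9.8 m/s² = 9800.0 Pa/m
= 9800.0 Pa/m × (1 bar/m / 1.0000×10^5 Pa/m) = 0.098000 bar/m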